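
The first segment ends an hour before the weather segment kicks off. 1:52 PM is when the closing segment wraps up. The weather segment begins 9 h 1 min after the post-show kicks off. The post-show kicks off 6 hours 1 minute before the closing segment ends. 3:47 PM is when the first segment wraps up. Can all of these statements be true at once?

The post-show starts at 1:52 PM − 361 min = 7:51 AM.
The weather segment starts at 7:51 AM + 541 min = 4:52 PM.
The first segment ends at 4:52 PM − 60 min = 3:52 PM.
But the first segment is also said to end at 3:47 PM — a 5-minute conflict.

No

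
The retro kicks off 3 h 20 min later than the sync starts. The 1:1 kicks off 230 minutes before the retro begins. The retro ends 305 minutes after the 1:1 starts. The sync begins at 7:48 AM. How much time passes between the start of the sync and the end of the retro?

The retro starts at 7:48 AM + 200 min = 11:08 AM.
The 1:1 starts at 11:08 AM − 230 min = 7:18 AM.
The retro ends at 7:18 AM + 305 min = 12:23 PM.
From 7:48 AM to 12:23 PM is 4 hours 35 minutes.

4 hours 35 minutes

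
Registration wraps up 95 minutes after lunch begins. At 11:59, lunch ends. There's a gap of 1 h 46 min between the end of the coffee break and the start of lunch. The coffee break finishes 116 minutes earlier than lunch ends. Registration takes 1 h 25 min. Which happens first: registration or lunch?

lunch

The coffee break ends at 11:59 − 116 min = 10:03.
Lunch starts at 10:03 + 106 min = 11:49.
Registration ends at 11:49 + 95 min = 13:24.
Registration starts at 13:24 − 85 min = 11:59.
Registration starts at 11:59 and lunch starts at 11:49, so lunch is first.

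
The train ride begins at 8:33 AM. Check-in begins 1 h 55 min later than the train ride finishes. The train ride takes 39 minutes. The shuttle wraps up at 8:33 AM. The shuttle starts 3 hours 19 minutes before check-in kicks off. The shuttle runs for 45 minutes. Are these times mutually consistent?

The train ride ends at 8:33 AM + 39 min = 9:12 AM.
Check-in starts at 9:12 AM + 115 min = 11:07 AM.
The shuttle starts at 11:07 AM − 199 min = 7:48 AM.
The shuttle ends at 7:48 AM + 45 min = 8:33 AM.
That matches the stated 8:33 AM, so the schedule is consistent.

Yes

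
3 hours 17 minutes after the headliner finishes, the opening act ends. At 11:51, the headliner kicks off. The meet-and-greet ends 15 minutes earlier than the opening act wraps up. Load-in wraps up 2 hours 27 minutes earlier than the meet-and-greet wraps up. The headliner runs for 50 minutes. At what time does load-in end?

The headliner ends at 11:51 + 50 min = 12:41.
The opening act ends at 12:41 + 197 min = 15:58.
The meet-and-greet ends at 15:58 − 15 min = 15:43.
Load-in ends at 15:43 − 147 min = 13:16.

13:16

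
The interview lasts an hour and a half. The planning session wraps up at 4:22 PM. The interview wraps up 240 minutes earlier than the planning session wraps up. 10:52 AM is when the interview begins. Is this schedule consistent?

The interview ends at 4:22 PM − 240 min = 12:22 PM.
The interview starts at 12:22 PM − 90 min = 10:52 AM.
That matches the stated 10:52 AM, so the schedule is consistent.

Yes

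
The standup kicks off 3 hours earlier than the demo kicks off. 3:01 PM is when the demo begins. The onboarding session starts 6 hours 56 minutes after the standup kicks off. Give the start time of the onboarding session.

6:57 PM

The standup starts at 3:01 PM − 180 min = 12:01 PM.
The onboarding session starts at 12:01 PM + 416 min = 6:57 PM.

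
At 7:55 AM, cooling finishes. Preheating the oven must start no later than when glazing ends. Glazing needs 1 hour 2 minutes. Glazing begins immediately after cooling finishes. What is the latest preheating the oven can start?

Glazing starts at 7:55 AM.
Glazing ends at 7:55 AM + 62 min = 8:57 AM.
Preheating the oven is bounded by glazing, so the latest it can start is 8:57 AM.

8:57 AM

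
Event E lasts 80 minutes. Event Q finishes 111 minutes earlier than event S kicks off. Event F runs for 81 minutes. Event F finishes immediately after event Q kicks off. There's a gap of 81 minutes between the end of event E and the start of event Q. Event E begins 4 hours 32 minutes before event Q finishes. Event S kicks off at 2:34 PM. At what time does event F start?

Event Q ends at 2:34 PM − 111 min = 12:43 PM.
Event E starts at 12:43 PM − 272 min = 8:11 AM.
Event E ends at 8:11 AM + 80 min = 9:31 AM.
Event Q starts at 9:31 AM + 81 min = 10:52 AM.
So event F ends at 10:52 AM.
Event F starts at 10:52 AM − 81 min = 9:31 AM.

9:31 AM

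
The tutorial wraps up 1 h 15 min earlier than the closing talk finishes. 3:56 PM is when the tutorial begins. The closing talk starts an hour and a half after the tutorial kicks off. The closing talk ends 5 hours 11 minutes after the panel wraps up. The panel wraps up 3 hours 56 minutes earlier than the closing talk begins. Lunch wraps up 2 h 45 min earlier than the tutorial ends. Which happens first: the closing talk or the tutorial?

The closing talk starts at 3:56 PM + 90 min = 5:26 PM.
The closing talk starts at 5:26 PM and the tutorial starts at 3:56 PM, so the tutorial is first.

the tutorial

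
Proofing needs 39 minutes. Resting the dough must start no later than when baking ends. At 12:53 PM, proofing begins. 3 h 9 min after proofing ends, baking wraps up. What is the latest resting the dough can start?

Proofing ends at 12:53 PM + 39 min = 1:32 PM.
Baking ends at 1:32 PM + 189 min = 4:41 PM.
Resting the dough is bounded by baking, so the latest it can start is 4:41 PM.

4:41 PM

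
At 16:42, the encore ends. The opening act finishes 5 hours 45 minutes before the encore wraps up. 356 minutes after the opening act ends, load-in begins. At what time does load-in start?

The opening act ends at 16:42 − 345 min = 10:57.
Load-in starts at 10:57 + 356 min = 16:53.

16:53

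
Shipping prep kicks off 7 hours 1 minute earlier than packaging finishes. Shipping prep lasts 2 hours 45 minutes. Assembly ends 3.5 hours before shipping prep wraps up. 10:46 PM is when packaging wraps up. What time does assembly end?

3:00 PM

Shipping prep starts at 10:46 PM − 421 min = 3:45 PM.
Shipping prep ends at 3:45 PM + 165 min = 6:30 PM.
Assembly ends at 6:30 PM − 210 min = 3:00 PM.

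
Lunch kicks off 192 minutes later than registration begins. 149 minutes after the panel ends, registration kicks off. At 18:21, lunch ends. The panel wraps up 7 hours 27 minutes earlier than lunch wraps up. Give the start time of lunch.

The panel ends at 18:21 − 447 min = 10:54.
Registration starts at 10:54 + 149 min = 13:23.
Lunch starts at 13:23 + 192 min = 16:35.

16:35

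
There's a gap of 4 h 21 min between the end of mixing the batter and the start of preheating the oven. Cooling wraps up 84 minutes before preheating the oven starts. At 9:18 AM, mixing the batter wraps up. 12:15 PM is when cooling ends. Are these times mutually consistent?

Yes

Preheating the oven starts at 9:18 AM + 261 min = 1:39 PM.
Cooling ends at 1:39 PM − 84 min = 12:15 PM.
That matches the stated 12:15 PM, so the schedule is consistent.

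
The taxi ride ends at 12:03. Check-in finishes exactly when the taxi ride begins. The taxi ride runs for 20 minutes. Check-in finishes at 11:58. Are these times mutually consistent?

No

The taxi ride starts at 12:03 − 20 min = 11:43.
So check-in ends at 11:43.
But check-in is also said to end at 11:58 — a 15-minute conflict.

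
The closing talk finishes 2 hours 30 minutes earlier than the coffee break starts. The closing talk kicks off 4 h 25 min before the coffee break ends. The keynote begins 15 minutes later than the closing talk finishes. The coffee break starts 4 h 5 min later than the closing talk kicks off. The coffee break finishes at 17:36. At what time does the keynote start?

The closing talk starts at 17:36 − 265 min = 13:11.
The coffee break starts at 13:11 + 245 min = 17:16.
The closing talk ends at 17:16 − 150 min = 14:46.
The keynote starts at 14:46 + 15 min = 15:01.

15:01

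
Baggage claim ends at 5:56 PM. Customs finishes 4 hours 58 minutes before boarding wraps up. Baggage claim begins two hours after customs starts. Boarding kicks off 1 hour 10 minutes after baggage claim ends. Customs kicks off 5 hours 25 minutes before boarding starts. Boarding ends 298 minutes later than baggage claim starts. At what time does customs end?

Boarding starts at 5:56 PM + 70 min = 7:06 PM.
Customs starts at 7:06 PM − 325 min = 1:41 PM.
Baggage claim starts at 1:41 PM + 120 min = 3:41 PM.
Boarding ends at 3:41 PM + 298 min = 8:39 PM.
Customs ends at 8:39 PM − 298 min = 3:41 PM.

3:41 PM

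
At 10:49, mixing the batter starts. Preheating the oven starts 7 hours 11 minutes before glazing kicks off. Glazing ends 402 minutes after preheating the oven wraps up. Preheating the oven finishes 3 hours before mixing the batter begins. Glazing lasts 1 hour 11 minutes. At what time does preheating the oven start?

Preheating the oven ends at 10:49 − 180 min = 07:49.
Glazing ends at 07:49 + 402 min = 14:31.
Glazing starts at 14:31 − 71 min = 13:20.
Preheating the oven starts at 13:20 − 431 min = 06:09.

06:09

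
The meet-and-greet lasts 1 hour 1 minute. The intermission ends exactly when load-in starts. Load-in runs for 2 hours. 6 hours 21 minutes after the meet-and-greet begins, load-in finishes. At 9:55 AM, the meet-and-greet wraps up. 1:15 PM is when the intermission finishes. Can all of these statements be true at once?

Yes

The meet-and-greet starts at 9:55 AM − 61 min = 8:54 AM.
Load-in ends at 8:54 AM + 381 min = 3:15 PM.
Load-in starts at 3:15 PM − 120 min = 1:15 PM.
So the intermission ends at 1:15 PM.
That matches the stated 1:15 PM, so the schedule is consistent.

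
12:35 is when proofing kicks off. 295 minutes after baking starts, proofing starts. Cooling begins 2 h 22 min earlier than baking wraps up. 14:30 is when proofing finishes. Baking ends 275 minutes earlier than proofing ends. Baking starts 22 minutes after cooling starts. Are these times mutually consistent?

Baking ends at 14:30 − 275 min = 09:55.
Cooling starts at 09:55 − 142 min = 07:33.
Baking starts at 07:33 + 22 min = 07:55.
Proofing starts at 07:55 + 295 min = 12:50.
But proofing is also said to start at 12:35 — a 15-minute conflict.

No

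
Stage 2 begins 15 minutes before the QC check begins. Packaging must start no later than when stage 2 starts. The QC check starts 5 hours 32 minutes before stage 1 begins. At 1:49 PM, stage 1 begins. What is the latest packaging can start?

8:02 AM

The QC check starts at 1:49 PM − 332 min = 8:17 AM.
Stage 2 starts at 8:17 AM − 15 min = 8:02 AM.
Packaging is bounded by stage 2, so the latest it can start is 8:02 AM.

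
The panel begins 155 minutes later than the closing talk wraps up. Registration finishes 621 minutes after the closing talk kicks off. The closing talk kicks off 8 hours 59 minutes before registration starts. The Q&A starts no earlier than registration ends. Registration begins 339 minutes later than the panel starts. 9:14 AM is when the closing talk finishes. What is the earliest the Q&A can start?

6:50 PM

The panel starts at 9:14 AM + 155 min = 11:49 AM.
Registration starts at 11:49 AM + 339 min = 5:28 PM.
The closing talk starts at 5:28 PM − 539 min = 8:29 AM.
Registration ends at 8:29 AM + 621 min = 6:50 PM.
The Q&A is bounded by registration, so the earliest it can start is 6:50 PM.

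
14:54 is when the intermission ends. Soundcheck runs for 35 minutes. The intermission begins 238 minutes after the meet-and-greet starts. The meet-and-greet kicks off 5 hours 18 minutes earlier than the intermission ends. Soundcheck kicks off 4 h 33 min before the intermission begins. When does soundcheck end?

The meet-and-greet starts at 14:54 − 318 min = 09:36.
The intermission starts at 09:36 + 238 min = 13:34.
Soundcheck starts at 13:34 − 273 min = 09:01.
Soundcheck ends at 09:01 + 35 min = 09:36.

09:36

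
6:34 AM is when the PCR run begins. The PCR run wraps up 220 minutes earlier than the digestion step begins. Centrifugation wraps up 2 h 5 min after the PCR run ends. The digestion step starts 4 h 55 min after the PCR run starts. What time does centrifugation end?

9:54 AM

The digestion step starts at 6:34 AM + 295 min = 11:29 AM.
The PCR run ends at 11:29 AM − 220 min = 7:49 AM.
Centrifugation ends at 7:49 AM + 125 min = 9:54 AM.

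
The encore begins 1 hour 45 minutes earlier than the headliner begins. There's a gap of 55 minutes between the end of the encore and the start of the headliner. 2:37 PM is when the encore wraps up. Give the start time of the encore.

The headliner starts at 2:37 PM + 55 min = 3:32 PM.
The encore starts at 3:32 PM − 105 min = 1:47 PM.

1:47 PM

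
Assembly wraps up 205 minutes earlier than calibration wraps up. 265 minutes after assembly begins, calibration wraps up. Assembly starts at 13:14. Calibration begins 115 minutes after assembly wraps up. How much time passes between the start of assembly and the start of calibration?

Calibration ends at 13:14 + 265 min = 17:39.
Assembly ends at 17:39 − 205 min = 14:14.
Calibration starts at 14:14 + 115 min = 16:09.
From 13:14 to 16:09 is 2 h 55 min.

2 h 55 min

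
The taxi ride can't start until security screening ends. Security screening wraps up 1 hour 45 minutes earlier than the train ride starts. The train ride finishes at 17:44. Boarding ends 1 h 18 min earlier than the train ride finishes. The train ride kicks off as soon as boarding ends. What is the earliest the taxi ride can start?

Boarding ends at 17:44 − 78 min = 16:26.
So the train ride starts at 16:26.
Security screening ends at 16:26 − 105 min = 14:41.
The taxi ride is bounded by security screening, so the earliest it can start is 14:41.

14:41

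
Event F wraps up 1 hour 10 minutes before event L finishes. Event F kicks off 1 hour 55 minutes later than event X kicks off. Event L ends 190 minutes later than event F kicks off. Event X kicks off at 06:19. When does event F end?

10:14

Event F starts at 06:19 + 115 min = 08:14.
Event L ends at 08:14 + 190 min = 11:24.
Event F ends at 11:24 − 70 min = 10:14.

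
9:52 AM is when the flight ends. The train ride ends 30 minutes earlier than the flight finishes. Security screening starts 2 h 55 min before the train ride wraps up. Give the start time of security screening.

The train ride ends at 9:52 AM − 30 min = 9:22 AM.
Security screening starts at 9:22 AM − 175 min = 6:27 AM.

6:27 AM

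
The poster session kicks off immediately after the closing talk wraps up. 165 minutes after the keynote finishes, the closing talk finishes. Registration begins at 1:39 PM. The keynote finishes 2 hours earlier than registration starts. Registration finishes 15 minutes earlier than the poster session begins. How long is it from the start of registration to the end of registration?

The keynote ends at 1:39 PM − 120 min = 11:39 AM.
The closing talk ends at 11:39 AM + 165 min = 2:24 PM.
So the poster session starts at 2:24 PM.
Registration ends at 2:24 PM − 15 min = 2:09 PM.
From 1:39 PM to 2:09 PM is 0.5 hours.

0.5 hours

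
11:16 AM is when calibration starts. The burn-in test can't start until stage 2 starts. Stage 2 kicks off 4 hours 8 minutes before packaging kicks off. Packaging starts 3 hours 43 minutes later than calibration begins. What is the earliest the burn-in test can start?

Packaging starts at 11:16 AM + 223 min = 2:59 PM.
Stage 2 starts at 2:59 PM − 248 min = 10:51 AM.
The burn-in test is bounded by stage 2, so the earliest it can start is 10:51 AM.

10:51 AM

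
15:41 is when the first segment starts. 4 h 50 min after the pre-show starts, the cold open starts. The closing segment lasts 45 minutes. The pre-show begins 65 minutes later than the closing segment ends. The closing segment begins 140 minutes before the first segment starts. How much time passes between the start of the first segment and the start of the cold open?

4 hours 20 minutes

The closing segment starts at 15:41 − 140 min = 13:21.
The closing segment ends at 13:21 + 45 min = 14:06.
The pre-show starts at 14:06 + 65 min = 15:11.
The cold open starts at 15:11 + 290 min = 20:01.
From 15:41 to 20:01 is 4 hours 20 minutes.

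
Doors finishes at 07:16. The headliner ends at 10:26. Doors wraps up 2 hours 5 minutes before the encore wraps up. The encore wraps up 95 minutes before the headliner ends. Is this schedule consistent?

The encore ends at 10:26 − 95 min = 08:51.
Doors ends at 08:51 − 125 min = 06:46.
But doors is also said to end at 07:16 — a 30-minute conflict.

No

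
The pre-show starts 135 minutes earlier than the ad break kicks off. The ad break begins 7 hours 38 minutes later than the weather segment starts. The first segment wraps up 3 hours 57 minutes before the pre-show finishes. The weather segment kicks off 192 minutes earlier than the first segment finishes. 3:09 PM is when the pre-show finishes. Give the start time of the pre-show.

The first segment ends at 3:09 PM − 237 min = 11:12 AM.
The weather segment starts at 11:12 AM − 192 min = 8:00 AM.
The ad break starts at 8:00 AM + 458 min = 3:38 PM.
The pre-show starts at 3:38 PM − 135 min = 1:23 PM.

1:23 PM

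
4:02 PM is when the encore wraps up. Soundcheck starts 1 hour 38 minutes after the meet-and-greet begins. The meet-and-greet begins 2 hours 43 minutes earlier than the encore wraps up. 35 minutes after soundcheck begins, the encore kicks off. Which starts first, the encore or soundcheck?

The meet-and-greet starts at 4:02 PM − 163 min = 1:19 PM.
Soundcheck starts at 1:19 PM + 98 min = 2:57 PM.
The encore starts at 2:57 PM + 35 min = 3:32 PM.
The encore starts at 3:32 PM and soundcheck starts at 2:57 PM, so soundcheck is first.

soundcheck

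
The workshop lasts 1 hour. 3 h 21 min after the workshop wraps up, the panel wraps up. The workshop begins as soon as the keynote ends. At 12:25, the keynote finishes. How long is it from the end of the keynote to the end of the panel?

The workshop starts at 12:25.
The workshop ends at 12:25 + 60 min = 13:25.
The panel ends at 13:25 + 201 min = 16:46.
From 12:25 to 16:46 is 261 minutes.

261 minutes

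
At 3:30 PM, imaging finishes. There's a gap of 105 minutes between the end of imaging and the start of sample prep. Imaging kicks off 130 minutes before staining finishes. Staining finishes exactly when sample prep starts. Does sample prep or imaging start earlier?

Sample prep starts at 3:30 PM + 105 min = 5:15 PM.
So staining ends at 5:15 PM.
Imaging starts at 5:15 PM − 130 min = 3:05 PM.
Sample prep starts at 5:15 PM and imaging starts at 3:05 PM, so imaging is first.

imaging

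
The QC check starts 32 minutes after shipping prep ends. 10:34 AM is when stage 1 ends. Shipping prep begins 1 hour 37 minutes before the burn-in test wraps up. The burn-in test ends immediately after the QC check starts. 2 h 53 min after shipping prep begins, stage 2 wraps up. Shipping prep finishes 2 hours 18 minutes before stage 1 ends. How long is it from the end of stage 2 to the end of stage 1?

half an hour

Shipping prep ends at 10:34 AM − 138 min = 8:16 AM.
The QC check starts at 8:16 AM + 32 min = 8:48 AM.
So the burn-in test ends at 8:48 AM.
Shipping prep starts at 8:48 AM − 97 min = 7:11 AM.
Stage 2 ends at 7:11 AM + 173 min = 10:04 AM.
From 10:04 AM to 10:34 AM is half an hour.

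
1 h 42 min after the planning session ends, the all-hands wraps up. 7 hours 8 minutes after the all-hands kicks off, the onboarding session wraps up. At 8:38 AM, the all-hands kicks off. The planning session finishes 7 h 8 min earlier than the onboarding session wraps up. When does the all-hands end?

10:20 AM

The onboarding session ends at 8:38 AM + 428 min = 3:46 PM.
The planning session ends at 3:46 PM − 428 min = 8:38 AM.
The all-hands ends at 8:38 AM + 102 min = 10:20 AM.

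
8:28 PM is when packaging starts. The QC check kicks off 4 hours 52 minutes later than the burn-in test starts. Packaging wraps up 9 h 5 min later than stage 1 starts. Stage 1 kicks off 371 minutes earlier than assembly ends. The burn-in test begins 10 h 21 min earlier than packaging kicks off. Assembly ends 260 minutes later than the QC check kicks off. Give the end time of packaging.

10:13 PM

The burn-in test starts at 8:28 PM − 621 min = 10:07 AM.
The QC check starts at 10:07 AM + 292 min = 2:59 PM.
Assembly ends at 2:59 PM + 260 min = 7:19 PM.
Stage 1 starts at 7:19 PM − 371 min = 1:08 PM.
Packaging ends at 1:08 PM + 545 min = 10:13 PM.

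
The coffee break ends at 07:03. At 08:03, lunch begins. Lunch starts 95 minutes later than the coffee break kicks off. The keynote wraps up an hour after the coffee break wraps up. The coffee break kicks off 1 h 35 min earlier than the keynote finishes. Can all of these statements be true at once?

The keynote ends at 07:03 + 60 min = 08:03.
The coffee break starts at 08:03 − 95 min = 06:28.
Lunch starts at 06:28 + 95 min = 08:03.
That matches the stated 08:03, so the schedule is consistent.

Yes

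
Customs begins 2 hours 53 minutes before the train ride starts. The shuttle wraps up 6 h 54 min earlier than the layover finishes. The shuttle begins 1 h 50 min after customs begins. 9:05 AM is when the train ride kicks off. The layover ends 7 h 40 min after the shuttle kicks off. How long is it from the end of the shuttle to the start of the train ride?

17 minutes

Customs starts at 9:05 AM − 173 min = 6:12 AM.
The shuttle starts at 6:12 AM + 110 min = 8:02 AM.
The layover ends at 8:02 AM + 460 min = 3:42 PM.
The shuttle ends at 3:42 PM − 414 min = 8:48 AM.
From 8:48 AM to 9:05 AM is 17 minutes.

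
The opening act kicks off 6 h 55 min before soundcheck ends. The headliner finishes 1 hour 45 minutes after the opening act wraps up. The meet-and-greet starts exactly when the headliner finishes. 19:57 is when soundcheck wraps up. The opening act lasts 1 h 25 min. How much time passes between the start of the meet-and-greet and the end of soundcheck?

The opening act starts at 19:57 − 415 min = 13:02.
The opening act ends at 13:02 + 85 min = 14:27.
The headliner ends at 14:27 + 105 min = 16:12.
So the meet-and-greet starts at 16:12.
From 16:12 to 19:57 is 3 h 45 min.

3 h 45 min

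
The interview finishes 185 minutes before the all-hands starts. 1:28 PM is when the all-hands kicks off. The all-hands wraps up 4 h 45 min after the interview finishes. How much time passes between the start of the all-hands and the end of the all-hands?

The interview ends at 1:28 PM − 185 min = 10:23 AM.
The all-hands ends at 10:23 AM + 285 min = 3:08 PM.
From 1:28 PM to 3:08 PM is 100 minutes.

100 minutes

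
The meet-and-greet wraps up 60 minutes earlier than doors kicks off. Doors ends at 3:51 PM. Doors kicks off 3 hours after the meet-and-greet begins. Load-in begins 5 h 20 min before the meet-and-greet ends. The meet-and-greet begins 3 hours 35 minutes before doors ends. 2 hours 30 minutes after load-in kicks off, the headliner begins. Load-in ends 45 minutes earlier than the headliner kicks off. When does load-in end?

10:41 AM

The meet-and-greet starts at 3:51 PM − 215 min = 12:16 PM.
Doors starts at 12:16 PM + 180 min = 3:16 PM.
The meet-and-greet ends at 3:16 PM − 60 min = 2:16 PM.
Load-in starts at 2:16 PM − 320 min = 8:56 AM.
The headliner starts at 8:56 AM + 150 min = 11:26 AM.
Load-in ends at 11:26 AM − 45 min = 10:41 AM.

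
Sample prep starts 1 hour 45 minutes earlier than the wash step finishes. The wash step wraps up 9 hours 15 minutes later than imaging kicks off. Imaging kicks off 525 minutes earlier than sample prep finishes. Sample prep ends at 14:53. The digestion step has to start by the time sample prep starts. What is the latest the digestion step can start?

Imaging starts at 14:53 − 525 min = 06:08.
The wash step ends at 06:08 + 555 min = 15:23.
Sample prep starts at 15:23 − 105 min = 13:38.
The digestion step is bounded by sample prep, so the latest it can start is 13:38.

13:38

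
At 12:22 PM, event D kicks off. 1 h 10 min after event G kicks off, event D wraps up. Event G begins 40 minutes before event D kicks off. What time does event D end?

Event G starts at 12:22 PM − 40 min = 11:42 AM.
Event D ends at 11:42 AM + 70 min = 12:52 PM.

12:52 PM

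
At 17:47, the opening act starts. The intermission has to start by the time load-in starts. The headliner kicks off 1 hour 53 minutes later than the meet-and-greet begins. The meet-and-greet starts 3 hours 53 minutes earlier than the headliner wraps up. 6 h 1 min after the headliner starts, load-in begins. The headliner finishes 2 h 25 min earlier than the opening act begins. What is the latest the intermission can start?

The headliner ends at 17:47 − 145 min = 15:22.
The meet-and-greet starts at 15:22 − 233 min = 11:29.
The headliner starts at 11:29 + 113 min = 13:22.
Load-in starts at 13:22 + 361 min = 19:23.
The intermission is bounded by load-in, so the latest it can start is 19:23.

19:23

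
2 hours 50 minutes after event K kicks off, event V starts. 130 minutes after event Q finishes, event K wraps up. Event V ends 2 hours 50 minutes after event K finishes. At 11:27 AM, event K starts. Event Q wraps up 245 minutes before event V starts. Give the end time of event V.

Event V starts at 11:27 AM + 170 min = 2:17 PM.
Event Q ends at 2:17 PM − 245 min = 10:12 AM.
Event K ends at 10:12 AM + 130 min = 12:22 PM.
Event V ends at 12:22 PM + 170 min = 3:12 PM.

3:12 PM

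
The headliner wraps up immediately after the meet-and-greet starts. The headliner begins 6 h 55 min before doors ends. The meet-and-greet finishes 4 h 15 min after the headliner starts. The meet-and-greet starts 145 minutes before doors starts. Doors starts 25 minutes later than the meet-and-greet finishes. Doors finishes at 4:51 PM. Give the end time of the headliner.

12:11 PM

The headliner starts at 4:51 PM − 415 min = 9:56 AM.
The meet-and-greet ends at 9:56 AM + 255 min = 2:11 PM.
Doors starts at 2:11 PM + 25 min = 2:36 PM.
The meet-and-greet starts at 2:36 PM − 145 min = 12:11 PM.
So the headliner ends at 12:11 PM.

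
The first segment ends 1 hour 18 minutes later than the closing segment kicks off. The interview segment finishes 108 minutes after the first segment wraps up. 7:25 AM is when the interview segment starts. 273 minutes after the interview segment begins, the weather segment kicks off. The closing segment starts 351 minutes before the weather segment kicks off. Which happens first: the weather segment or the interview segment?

the interview segment

The weather segment starts at 7:25 AM + 273 min = 11:58 AM.
The weather segment starts at 11:58 AM and the interview segment starts at 7:25 AM, so the interview segment is first.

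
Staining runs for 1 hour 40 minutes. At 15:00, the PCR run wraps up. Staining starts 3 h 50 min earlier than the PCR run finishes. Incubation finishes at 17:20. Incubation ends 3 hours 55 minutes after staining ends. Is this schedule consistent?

Staining starts at 15:00 − 230 min = 11:10.
Staining ends at 11:10 + 100 min = 12:50.
Incubation ends at 12:50 + 235 min = 16:45.
But incubation is also said to end at 17:20 — a 35-minute conflict.

No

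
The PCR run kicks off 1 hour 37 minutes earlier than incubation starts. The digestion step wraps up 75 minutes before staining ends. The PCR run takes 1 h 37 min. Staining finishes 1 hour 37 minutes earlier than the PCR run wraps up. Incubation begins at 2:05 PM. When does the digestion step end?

11:13 AM

The PCR run starts at 2:05 PM − 97 min = 12:28 PM.
The PCR run ends at 12:28 PM + 97 min = 2:05 PM.
Staining ends at 2:05 PM − 97 min = 12:28 PM.
The digestion step ends at 12:28 PM − 75 min = 11:13 AM.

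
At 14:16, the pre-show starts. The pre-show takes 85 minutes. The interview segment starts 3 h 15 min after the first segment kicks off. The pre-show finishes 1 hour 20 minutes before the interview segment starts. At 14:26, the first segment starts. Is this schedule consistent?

The interview segment starts at 14:26 + 195 min = 17:41.
The pre-show ends at 17:41 − 80 min = 16:21.
The pre-show starts at 16:21 − 85 min = 14:56.
But the pre-show is also said to start at 14:16 — a 40-minute conflict.

No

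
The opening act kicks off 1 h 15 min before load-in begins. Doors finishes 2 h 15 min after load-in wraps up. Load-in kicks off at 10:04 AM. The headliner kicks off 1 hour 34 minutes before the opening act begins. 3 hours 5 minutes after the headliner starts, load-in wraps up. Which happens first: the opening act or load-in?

The opening act starts at 10:04 AM − 75 min = 8:49 AM.
The opening act starts at 8:49 AM and load-in starts at 10:04 AM, so the opening act is first.

the opening act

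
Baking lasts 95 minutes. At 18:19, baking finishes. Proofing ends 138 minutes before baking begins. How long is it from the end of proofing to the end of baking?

Baking starts at 18:19 − 95 min = 16:44.
Proofing ends at 16:44 − 138 min = 14:26.
From 14:26 to 18:19 is 233 minutes.

233 minutes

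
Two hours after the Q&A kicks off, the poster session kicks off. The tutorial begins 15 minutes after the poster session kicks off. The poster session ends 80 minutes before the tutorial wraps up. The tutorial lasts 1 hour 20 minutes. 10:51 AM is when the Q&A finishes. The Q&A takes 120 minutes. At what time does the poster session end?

The Q&A starts at 10:51 AM − 120 min = 8:51 AM.
The poster session starts at 8:51 AM + 120 min = 10:51 AM.
The tutorial starts at 10:51 AM + 15 min = 11:06 AM.
The tutorial ends at 11:06 AM + 80 min = 12:26 PM.
The poster session ends at 12:26 PM − 80 min = 11:06 AM.

11:06 AM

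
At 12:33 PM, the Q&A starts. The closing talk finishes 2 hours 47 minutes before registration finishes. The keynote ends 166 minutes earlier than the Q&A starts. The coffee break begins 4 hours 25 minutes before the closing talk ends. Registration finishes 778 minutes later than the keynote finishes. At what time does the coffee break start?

The keynote ends at 12:33 PM − 166 min = 9:47 AM.
Registration ends at 9:47 AM + 778 min = 10:45 PM.
The closing talk ends at 10:45 PM − 167 min = 7:58 PM.
The coffee break starts at 7:58 PM − 265 min = 3:33 PM.

3:33 PM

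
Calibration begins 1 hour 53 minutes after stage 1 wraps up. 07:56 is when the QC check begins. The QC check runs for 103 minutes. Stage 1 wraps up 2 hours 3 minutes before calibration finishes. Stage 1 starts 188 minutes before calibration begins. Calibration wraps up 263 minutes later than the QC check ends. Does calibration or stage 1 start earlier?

stage 1

The QC check ends at 07:56 + 103 min = 09:39.
Calibration ends at 09:39 + 263 min = 14:02.
Stage 1 ends at 14:02 − 123 min = 11:59.
Calibration starts at 11:59 + 113 min = 13:52.
Stage 1 starts at 13:52 − 188 min = 10:44.
Calibration starts at 13:52 and stage 1 starts at 10:44, so stage 1 is first.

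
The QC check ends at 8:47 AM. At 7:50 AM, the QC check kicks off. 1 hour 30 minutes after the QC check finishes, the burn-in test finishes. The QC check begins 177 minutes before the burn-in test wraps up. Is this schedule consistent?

No

The burn-in test ends at 8:47 AM + 90 min = 10:17 AM.
The QC check starts at 10:17 AM − 177 min = 7:20 AM.
But the QC check is also said to start at 7:50 AM — a 30-minute conflict.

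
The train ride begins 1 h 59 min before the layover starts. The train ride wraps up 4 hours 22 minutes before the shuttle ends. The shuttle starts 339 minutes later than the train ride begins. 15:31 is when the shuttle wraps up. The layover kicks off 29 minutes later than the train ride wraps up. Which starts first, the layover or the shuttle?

the layover

The train ride ends at 15:31 − 262 min = 11:09.
The layover starts at 11:09 + 29 min = 11:38.
The train ride starts at 11:38 − 119 min = 09:39.
The shuttle starts at 09:39 + 339 min = 15:18.
The layover starts at 11:38 and the shuttle starts at 15:18, so the layover is first.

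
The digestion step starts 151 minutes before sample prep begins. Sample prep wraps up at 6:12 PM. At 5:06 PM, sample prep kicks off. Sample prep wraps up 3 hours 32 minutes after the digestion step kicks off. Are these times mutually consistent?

No

The digestion step starts at 5:06 PM − 151 min = 2:35 PM.
Sample prep ends at 2:35 PM + 212 min = 6:07 PM.
But sample prep is also said to end at 6:12 PM — a 5-minute conflict.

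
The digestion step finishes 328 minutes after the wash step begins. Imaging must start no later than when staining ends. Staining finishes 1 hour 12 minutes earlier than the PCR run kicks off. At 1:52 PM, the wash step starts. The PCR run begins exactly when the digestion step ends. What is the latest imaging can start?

The digestion step ends at 1:52 PM + 328 min = 7:20 PM.
So the PCR run starts at 7:20 PM.
Staining ends at 7:20 PM − 72 min = 6:08 PM.
Imaging is bounded by staining, so the latest it can start is 6:08 PM.

6:08 PM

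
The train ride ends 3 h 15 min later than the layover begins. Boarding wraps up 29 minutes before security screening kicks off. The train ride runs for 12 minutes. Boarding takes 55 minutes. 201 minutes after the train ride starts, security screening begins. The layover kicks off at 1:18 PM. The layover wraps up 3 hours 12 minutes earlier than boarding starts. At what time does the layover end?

3:06 PM

The train ride ends at 1:18 PM + 195 min = 4:33 PM.
The train ride starts at 4:33 PM − 12 min = 4:21 PM.
Security screening starts at 4:21 PM + 201 min = 7:42 PM.
Boarding ends at 7:42 PM − 29 min = 7:13 PM.
Boarding starts at 7:13 PM − 55 min = 6:18 PM.
The layover ends at 6:18 PM − 192 min = 3:06 PM.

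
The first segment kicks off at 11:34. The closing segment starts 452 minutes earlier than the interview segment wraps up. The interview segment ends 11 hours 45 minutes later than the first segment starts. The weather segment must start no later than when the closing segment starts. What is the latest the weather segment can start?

15:47

The interview segment ends at 11:34 + 705 min = 23:19.
The closing segment starts at 23:19 − 452 min = 15:47.
The weather segment is bounded by the closing segment, so the latest it can start is 15:47.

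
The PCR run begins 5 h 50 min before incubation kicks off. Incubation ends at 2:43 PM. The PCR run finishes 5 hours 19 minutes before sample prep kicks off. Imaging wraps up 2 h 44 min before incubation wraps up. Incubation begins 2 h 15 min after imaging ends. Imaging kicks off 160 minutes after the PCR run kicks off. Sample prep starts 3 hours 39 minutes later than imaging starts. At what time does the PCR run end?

9:24 AM

Imaging ends at 2:43 PM − 164 min = 11:59 AM.
Incubation starts at 11:59 AM + 135 min = 2:14 PM.
The PCR run starts at 2:14 PM − 350 min = 8:24 AM.
Imaging starts at 8:24 AM + 160 min = 11:04 AM.
Sample prep starts at 11:04 AM + 219 min = 2:43 PM.
The PCR run ends at 2:43 PM − 319 min = 9:24 AM.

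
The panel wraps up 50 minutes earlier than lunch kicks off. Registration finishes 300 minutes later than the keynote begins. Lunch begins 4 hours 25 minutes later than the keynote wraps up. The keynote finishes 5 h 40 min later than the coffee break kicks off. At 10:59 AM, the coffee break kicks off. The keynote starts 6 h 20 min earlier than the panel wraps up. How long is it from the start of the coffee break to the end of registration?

7 h 55 min

The keynote ends at 10:59 AM + 340 min = 4:39 PM.
Lunch starts at 4:39 PM + 265 min = 9:04 PM.
The panel ends at 9:04 PM − 50 min = 8:14 PM.
The keynote starts at 8:14 PM − 380 min = 1:54 PM.
Registration ends at 1:54 PM + 300 min = 6:54 PM.
From 10:59 AM to 6:54 PM is 7 h 55 min.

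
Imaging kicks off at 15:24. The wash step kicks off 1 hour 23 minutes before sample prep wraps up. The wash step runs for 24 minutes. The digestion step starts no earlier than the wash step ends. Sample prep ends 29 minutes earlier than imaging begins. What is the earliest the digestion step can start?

13:56

Sample prep ends at 15:24 − 29 min = 14:55.
The wash step starts at 14:55 − 83 min = 13:32.
The wash step ends at 13:32 + 24 min = 13:56.
The digestion step is bounded by the wash step, so the earliest it can start is 13:56.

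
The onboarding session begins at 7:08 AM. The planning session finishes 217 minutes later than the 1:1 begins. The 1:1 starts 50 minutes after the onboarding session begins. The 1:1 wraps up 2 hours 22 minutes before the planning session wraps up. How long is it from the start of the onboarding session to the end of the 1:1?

The 1:1 starts at 7:08 AM + 50 min = 7:58 AM.
The planning session ends at 7:58 AM + 217 min = 11:35 AM.
The 1:1 ends at 11:35 AM − 142 min = 9:13 AM.
From 7:08 AM to 9:13 AM is 2 hours 5 minutes.

2 hours 5 minutes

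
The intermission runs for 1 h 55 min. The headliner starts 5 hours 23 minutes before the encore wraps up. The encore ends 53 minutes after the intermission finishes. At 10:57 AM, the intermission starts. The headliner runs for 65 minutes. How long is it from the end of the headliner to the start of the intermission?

The intermission ends at 10:57 AM + 115 min = 12:52 PM.
The encore ends at 12:52 PM + 53 min = 1:45 PM.
The headliner starts at 1:45 PM − 323 min = 8:22 AM.
The headliner ends at 8:22 AM + 65 min = 9:27 AM.
From 9:27 AM to 10:57 AM is 1.5 hours.

1.5 hours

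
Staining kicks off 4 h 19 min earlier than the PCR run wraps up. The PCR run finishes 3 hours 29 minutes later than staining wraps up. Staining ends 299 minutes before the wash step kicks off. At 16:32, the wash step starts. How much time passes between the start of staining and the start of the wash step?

5 h 49 min

Staining ends at 16:32 − 299 min = 11:33.
The PCR run ends at 11:33 + 209 min = 15:02.
Staining starts at 15:02 − 259 min = 10:43.
From 10:43 to 16:32 is 5 h 49 min.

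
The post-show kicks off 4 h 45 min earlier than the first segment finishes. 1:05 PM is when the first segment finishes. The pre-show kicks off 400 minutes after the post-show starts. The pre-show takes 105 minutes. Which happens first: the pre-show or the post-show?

the post-show

The post-show starts at 1:05 PM − 285 min = 8:20 AM.
The pre-show starts at 8:20 AM + 400 min = 3:00 PM.
The pre-show starts at 3:00 PM and the post-show starts at 8:20 AM, so the post-show is first.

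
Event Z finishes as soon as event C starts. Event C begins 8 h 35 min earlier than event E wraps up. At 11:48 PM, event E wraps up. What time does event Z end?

3:13 PM

Event C starts at 11:48 PM − 515 min = 3:13 PM.
So event Z ends at 3:13 PM.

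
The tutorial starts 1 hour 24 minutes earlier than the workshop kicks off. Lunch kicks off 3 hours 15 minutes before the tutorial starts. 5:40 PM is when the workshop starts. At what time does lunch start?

The tutorial starts at 5:40 PM − 84 min = 4:16 PM.
Lunch starts at 4:16 PM − 195 min = 1:01 PM.

1:01 PM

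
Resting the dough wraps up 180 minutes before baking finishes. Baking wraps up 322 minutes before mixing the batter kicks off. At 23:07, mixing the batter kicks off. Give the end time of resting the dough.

14:45

Baking ends at 23:07 − 322 min = 17:45.
Resting the dough ends at 17:45 − 180 min = 14:45.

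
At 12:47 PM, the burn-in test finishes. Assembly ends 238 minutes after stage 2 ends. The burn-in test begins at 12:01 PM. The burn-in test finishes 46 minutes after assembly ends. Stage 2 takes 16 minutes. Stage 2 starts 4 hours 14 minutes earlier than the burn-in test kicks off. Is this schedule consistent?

Yes

Stage 2 starts at 12:01 PM − 254 min = 7:47 AM.
Stage 2 ends at 7:47 AM + 16 min = 8:03 AM.
Assembly ends at 8:03 AM + 238 min = 12:01 PM.
The burn-in test ends at 12:01 PM + 46 min = 12:47 PM.
That matches the stated 12:47 PM, so the schedule is consistent.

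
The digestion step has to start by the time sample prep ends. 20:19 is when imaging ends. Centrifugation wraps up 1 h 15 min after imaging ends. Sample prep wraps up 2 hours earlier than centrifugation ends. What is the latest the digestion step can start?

19:34

Centrifugation ends at 20:19 + 75 min = 21:34.
Sample prep ends at 21:34 − 120 min = 19:34.
The digestion step is bounded by sample prep, so the latest it can start is 19:34.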